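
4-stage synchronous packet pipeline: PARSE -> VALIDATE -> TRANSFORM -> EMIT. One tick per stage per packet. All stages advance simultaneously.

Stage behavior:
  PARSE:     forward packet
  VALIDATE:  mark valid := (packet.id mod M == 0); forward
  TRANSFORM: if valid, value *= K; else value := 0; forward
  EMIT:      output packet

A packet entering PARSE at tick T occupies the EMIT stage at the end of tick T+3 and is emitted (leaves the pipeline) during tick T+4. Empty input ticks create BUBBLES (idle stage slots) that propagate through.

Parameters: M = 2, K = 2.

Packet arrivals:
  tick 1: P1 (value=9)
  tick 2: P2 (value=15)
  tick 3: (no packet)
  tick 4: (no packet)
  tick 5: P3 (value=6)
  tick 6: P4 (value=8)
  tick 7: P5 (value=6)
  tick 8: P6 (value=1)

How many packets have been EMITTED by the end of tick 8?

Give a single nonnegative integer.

Answer: 2

Derivation:
Tick 1: [PARSE:P1(v=9,ok=F), VALIDATE:-, TRANSFORM:-, EMIT:-] out:-; in:P1
Tick 2: [PARSE:P2(v=15,ok=F), VALIDATE:P1(v=9,ok=F), TRANSFORM:-, EMIT:-] out:-; in:P2
Tick 3: [PARSE:-, VALIDATE:P2(v=15,ok=T), TRANSFORM:P1(v=0,ok=F), EMIT:-] out:-; in:-
Tick 4: [PARSE:-, VALIDATE:-, TRANSFORM:P2(v=30,ok=T), EMIT:P1(v=0,ok=F)] out:-; in:-
Tick 5: [PARSE:P3(v=6,ok=F), VALIDATE:-, TRANSFORM:-, EMIT:P2(v=30,ok=T)] out:P1(v=0); in:P3
Tick 6: [PARSE:P4(v=8,ok=F), VALIDATE:P3(v=6,ok=F), TRANSFORM:-, EMIT:-] out:P2(v=30); in:P4
Tick 7: [PARSE:P5(v=6,ok=F), VALIDATE:P4(v=8,ok=T), TRANSFORM:P3(v=0,ok=F), EMIT:-] out:-; in:P5
Tick 8: [PARSE:P6(v=1,ok=F), VALIDATE:P5(v=6,ok=F), TRANSFORM:P4(v=16,ok=T), EMIT:P3(v=0,ok=F)] out:-; in:P6
Emitted by tick 8: ['P1', 'P2']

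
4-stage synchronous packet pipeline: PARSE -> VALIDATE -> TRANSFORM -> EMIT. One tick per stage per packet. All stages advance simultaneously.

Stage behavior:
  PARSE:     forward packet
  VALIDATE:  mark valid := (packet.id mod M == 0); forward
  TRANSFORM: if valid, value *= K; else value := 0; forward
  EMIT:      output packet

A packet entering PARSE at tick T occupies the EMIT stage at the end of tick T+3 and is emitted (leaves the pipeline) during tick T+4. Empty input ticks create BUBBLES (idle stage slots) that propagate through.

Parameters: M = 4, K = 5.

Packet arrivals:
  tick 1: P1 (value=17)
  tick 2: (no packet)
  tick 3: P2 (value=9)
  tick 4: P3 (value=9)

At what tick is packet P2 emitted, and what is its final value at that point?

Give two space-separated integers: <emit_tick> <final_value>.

Tick 1: [PARSE:P1(v=17,ok=F), VALIDATE:-, TRANSFORM:-, EMIT:-] out:-; in:P1
Tick 2: [PARSE:-, VALIDATE:P1(v=17,ok=F), TRANSFORM:-, EMIT:-] out:-; in:-
Tick 3: [PARSE:P2(v=9,ok=F), VALIDATE:-, TRANSFORM:P1(v=0,ok=F), EMIT:-] out:-; in:P2
Tick 4: [PARSE:P3(v=9,ok=F), VALIDATE:P2(v=9,ok=F), TRANSFORM:-, EMIT:P1(v=0,ok=F)] out:-; in:P3
Tick 5: [PARSE:-, VALIDATE:P3(v=9,ok=F), TRANSFORM:P2(v=0,ok=F), EMIT:-] out:P1(v=0); in:-
Tick 6: [PARSE:-, VALIDATE:-, TRANSFORM:P3(v=0,ok=F), EMIT:P2(v=0,ok=F)] out:-; in:-
Tick 7: [PARSE:-, VALIDATE:-, TRANSFORM:-, EMIT:P3(v=0,ok=F)] out:P2(v=0); in:-
Tick 8: [PARSE:-, VALIDATE:-, TRANSFORM:-, EMIT:-] out:P3(v=0); in:-
P2: arrives tick 3, valid=False (id=2, id%4=2), emit tick 7, final value 0

Answer: 7 0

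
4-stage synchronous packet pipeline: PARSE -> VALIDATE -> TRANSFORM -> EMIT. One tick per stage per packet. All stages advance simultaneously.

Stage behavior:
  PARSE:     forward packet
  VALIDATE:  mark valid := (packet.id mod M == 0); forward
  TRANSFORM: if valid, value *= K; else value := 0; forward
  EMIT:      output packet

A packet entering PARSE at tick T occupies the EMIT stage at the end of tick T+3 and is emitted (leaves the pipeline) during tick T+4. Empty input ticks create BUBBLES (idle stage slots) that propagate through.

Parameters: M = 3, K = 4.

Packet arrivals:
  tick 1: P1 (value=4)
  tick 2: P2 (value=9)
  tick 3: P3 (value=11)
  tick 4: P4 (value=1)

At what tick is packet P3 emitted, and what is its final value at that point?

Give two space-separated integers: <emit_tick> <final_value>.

Tick 1: [PARSE:P1(v=4,ok=F), VALIDATE:-, TRANSFORM:-, EMIT:-] out:-; in:P1
Tick 2: [PARSE:P2(v=9,ok=F), VALIDATE:P1(v=4,ok=F), TRANSFORM:-, EMIT:-] out:-; in:P2
Tick 3: [PARSE:P3(v=11,ok=F), VALIDATE:P2(v=9,ok=F), TRANSFORM:P1(v=0,ok=F), EMIT:-] out:-; in:P3
Tick 4: [PARSE:P4(v=1,ok=F), VALIDATE:P3(v=11,ok=T), TRANSFORM:P2(v=0,ok=F), EMIT:P1(v=0,ok=F)] out:-; in:P4
Tick 5: [PARSE:-, VALIDATE:P4(v=1,ok=F), TRANSFORM:P3(v=44,ok=T), EMIT:P2(v=0,ok=F)] out:P1(v=0); in:-
Tick 6: [PARSE:-, VALIDATE:-, TRANSFORM:P4(v=0,ok=F), EMIT:P3(v=44,ok=T)] out:P2(v=0); in:-
Tick 7: [PARSE:-, VALIDATE:-, TRANSFORM:-, EMIT:P4(v=0,ok=F)] out:P3(v=44); in:-
Tick 8: [PARSE:-, VALIDATE:-, TRANSFORM:-, EMIT:-] out:P4(v=0); in:-
P3: arrives tick 3, valid=True (id=3, id%3=0), emit tick 7, final value 44

Answer: 7 44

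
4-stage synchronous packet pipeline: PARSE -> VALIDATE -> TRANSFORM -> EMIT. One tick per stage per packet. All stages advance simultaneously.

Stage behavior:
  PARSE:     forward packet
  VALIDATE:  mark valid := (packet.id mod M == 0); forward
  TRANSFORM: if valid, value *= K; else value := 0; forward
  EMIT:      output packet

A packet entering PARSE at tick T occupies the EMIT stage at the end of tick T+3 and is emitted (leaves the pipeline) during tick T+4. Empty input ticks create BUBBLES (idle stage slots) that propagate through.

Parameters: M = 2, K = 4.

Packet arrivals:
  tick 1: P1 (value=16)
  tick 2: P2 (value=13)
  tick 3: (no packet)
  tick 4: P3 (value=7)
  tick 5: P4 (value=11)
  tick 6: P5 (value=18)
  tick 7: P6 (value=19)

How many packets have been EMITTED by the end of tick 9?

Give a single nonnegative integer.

Tick 1: [PARSE:P1(v=16,ok=F), VALIDATE:-, TRANSFORM:-, EMIT:-] out:-; in:P1
Tick 2: [PARSE:P2(v=13,ok=F), VALIDATE:P1(v=16,ok=F), TRANSFORM:-, EMIT:-] out:-; in:P2
Tick 3: [PARSE:-, VALIDATE:P2(v=13,ok=T), TRANSFORM:P1(v=0,ok=F), EMIT:-] out:-; in:-
Tick 4: [PARSE:P3(v=7,ok=F), VALIDATE:-, TRANSFORM:P2(v=52,ok=T), EMIT:P1(v=0,ok=F)] out:-; in:P3
Tick 5: [PARSE:P4(v=11,ok=F), VALIDATE:P3(v=7,ok=F), TRANSFORM:-, EMIT:P2(v=52,ok=T)] out:P1(v=0); in:P4
Tick 6: [PARSE:P5(v=18,ok=F), VALIDATE:P4(v=11,ok=T), TRANSFORM:P3(v=0,ok=F), EMIT:-] out:P2(v=52); in:P5
Tick 7: [PARSE:P6(v=19,ok=F), VALIDATE:P5(v=18,ok=F), TRANSFORM:P4(v=44,ok=T), EMIT:P3(v=0,ok=F)] out:-; in:P6
Tick 8: [PARSE:-, VALIDATE:P6(v=19,ok=T), TRANSFORM:P5(v=0,ok=F), EMIT:P4(v=44,ok=T)] out:P3(v=0); in:-
Tick 9: [PARSE:-, VALIDATE:-, TRANSFORM:P6(v=76,ok=T), EMIT:P5(v=0,ok=F)] out:P4(v=44); in:-
Emitted by tick 9: ['P1', 'P2', 'P3', 'P4']

Answer: 4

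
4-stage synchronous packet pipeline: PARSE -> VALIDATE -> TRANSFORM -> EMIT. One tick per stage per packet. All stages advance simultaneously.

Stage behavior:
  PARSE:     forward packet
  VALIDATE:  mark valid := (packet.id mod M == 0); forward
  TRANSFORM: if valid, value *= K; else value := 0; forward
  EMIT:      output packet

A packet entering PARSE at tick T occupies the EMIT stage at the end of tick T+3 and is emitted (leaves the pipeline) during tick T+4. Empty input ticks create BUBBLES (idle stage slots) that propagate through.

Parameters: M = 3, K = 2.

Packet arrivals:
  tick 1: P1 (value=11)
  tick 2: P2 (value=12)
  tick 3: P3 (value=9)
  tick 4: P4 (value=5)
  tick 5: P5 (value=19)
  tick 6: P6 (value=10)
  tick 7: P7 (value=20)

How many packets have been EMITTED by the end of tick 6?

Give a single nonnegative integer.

Answer: 2

Derivation:
Tick 1: [PARSE:P1(v=11,ok=F), VALIDATE:-, TRANSFORM:-, EMIT:-] out:-; in:P1
Tick 2: [PARSE:P2(v=12,ok=F), VALIDATE:P1(v=11,ok=F), TRANSFORM:-, EMIT:-] out:-; in:P2
Tick 3: [PARSE:P3(v=9,ok=F), VALIDATE:P2(v=12,ok=F), TRANSFORM:P1(v=0,ok=F), EMIT:-] out:-; in:P3
Tick 4: [PARSE:P4(v=5,ok=F), VALIDATE:P3(v=9,ok=T), TRANSFORM:P2(v=0,ok=F), EMIT:P1(v=0,ok=F)] out:-; in:P4
Tick 5: [PARSE:P5(v=19,ok=F), VALIDATE:P4(v=5,ok=F), TRANSFORM:P3(v=18,ok=T), EMIT:P2(v=0,ok=F)] out:P1(v=0); in:P5
Tick 6: [PARSE:P6(v=10,ok=F), VALIDATE:P5(v=19,ok=F), TRANSFORM:P4(v=0,ok=F), EMIT:P3(v=18,ok=T)] out:P2(v=0); in:P6
Emitted by tick 6: ['P1', 'P2']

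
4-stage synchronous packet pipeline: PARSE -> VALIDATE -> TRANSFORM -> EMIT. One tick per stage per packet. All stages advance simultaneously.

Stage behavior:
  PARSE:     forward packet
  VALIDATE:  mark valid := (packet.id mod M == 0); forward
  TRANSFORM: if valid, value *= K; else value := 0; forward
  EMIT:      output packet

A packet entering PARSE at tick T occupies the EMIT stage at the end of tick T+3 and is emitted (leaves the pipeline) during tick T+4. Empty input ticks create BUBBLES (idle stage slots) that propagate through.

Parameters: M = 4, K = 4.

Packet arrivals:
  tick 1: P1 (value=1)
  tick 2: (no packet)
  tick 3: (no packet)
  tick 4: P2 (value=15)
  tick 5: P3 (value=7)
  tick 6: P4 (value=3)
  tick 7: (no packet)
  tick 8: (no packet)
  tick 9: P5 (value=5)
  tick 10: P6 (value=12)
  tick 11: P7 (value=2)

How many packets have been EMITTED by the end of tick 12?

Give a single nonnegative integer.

Tick 1: [PARSE:P1(v=1,ok=F), VALIDATE:-, TRANSFORM:-, EMIT:-] out:-; in:P1
Tick 2: [PARSE:-, VALIDATE:P1(v=1,ok=F), TRANSFORM:-, EMIT:-] out:-; in:-
Tick 3: [PARSE:-, VALIDATE:-, TRANSFORM:P1(v=0,ok=F), EMIT:-] out:-; in:-
Tick 4: [PARSE:P2(v=15,ok=F), VALIDATE:-, TRANSFORM:-, EMIT:P1(v=0,ok=F)] out:-; in:P2
Tick 5: [PARSE:P3(v=7,ok=F), VALIDATE:P2(v=15,ok=F), TRANSFORM:-, EMIT:-] out:P1(v=0); in:P3
Tick 6: [PARSE:P4(v=3,ok=F), VALIDATE:P3(v=7,ok=F), TRANSFORM:P2(v=0,ok=F), EMIT:-] out:-; in:P4
Tick 7: [PARSE:-, VALIDATE:P4(v=3,ok=T), TRANSFORM:P3(v=0,ok=F), EMIT:P2(v=0,ok=F)] out:-; in:-
Tick 8: [PARSE:-, VALIDATE:-, TRANSFORM:P4(v=12,ok=T), EMIT:P3(v=0,ok=F)] out:P2(v=0); in:-
Tick 9: [PARSE:P5(v=5,ok=F), VALIDATE:-, TRANSFORM:-, EMIT:P4(v=12,ok=T)] out:P3(v=0); in:P5
Tick 10: [PARSE:P6(v=12,ok=F), VALIDATE:P5(v=5,ok=F), TRANSFORM:-, EMIT:-] out:P4(v=12); in:P6
Tick 11: [PARSE:P7(v=2,ok=F), VALIDATE:P6(v=12,ok=F), TRANSFORM:P5(v=0,ok=F), EMIT:-] out:-; in:P7
Tick 12: [PARSE:-, VALIDATE:P7(v=2,ok=F), TRANSFORM:P6(v=0,ok=F), EMIT:P5(v=0,ok=F)] out:-; in:-
Emitted by tick 12: ['P1', 'P2', 'P3', 'P4']

Answer: 4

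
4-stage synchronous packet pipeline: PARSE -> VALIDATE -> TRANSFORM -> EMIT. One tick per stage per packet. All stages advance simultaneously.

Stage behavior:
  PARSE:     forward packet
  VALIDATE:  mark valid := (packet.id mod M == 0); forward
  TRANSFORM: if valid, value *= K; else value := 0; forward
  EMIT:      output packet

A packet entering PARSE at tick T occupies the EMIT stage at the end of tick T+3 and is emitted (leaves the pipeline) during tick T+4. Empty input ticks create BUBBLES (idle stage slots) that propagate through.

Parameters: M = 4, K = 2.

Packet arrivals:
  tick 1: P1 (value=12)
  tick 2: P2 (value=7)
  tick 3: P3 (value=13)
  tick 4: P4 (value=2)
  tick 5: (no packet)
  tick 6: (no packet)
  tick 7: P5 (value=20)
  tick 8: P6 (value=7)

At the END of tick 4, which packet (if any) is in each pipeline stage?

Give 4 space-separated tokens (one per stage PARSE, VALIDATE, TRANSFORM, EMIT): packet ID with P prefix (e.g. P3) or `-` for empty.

Tick 1: [PARSE:P1(v=12,ok=F), VALIDATE:-, TRANSFORM:-, EMIT:-] out:-; in:P1
Tick 2: [PARSE:P2(v=7,ok=F), VALIDATE:P1(v=12,ok=F), TRANSFORM:-, EMIT:-] out:-; in:P2
Tick 3: [PARSE:P3(v=13,ok=F), VALIDATE:P2(v=7,ok=F), TRANSFORM:P1(v=0,ok=F), EMIT:-] out:-; in:P3
Tick 4: [PARSE:P4(v=2,ok=F), VALIDATE:P3(v=13,ok=F), TRANSFORM:P2(v=0,ok=F), EMIT:P1(v=0,ok=F)] out:-; in:P4
At end of tick 4: ['P4', 'P3', 'P2', 'P1']

Answer: P4 P3 P2 P1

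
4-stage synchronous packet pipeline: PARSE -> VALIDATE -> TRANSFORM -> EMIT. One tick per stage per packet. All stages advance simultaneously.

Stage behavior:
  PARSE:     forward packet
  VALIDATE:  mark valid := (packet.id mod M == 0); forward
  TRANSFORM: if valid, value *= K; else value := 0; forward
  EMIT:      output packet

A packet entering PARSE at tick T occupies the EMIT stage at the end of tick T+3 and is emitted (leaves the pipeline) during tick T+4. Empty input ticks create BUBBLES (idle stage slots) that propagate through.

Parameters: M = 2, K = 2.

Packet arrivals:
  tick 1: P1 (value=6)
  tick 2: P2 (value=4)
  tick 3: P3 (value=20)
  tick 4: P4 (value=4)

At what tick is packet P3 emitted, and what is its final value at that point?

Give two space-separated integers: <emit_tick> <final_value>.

Answer: 7 0

Derivation:
Tick 1: [PARSE:P1(v=6,ok=F), VALIDATE:-, TRANSFORM:-, EMIT:-] out:-; in:P1
Tick 2: [PARSE:P2(v=4,ok=F), VALIDATE:P1(v=6,ok=F), TRANSFORM:-, EMIT:-] out:-; in:P2
Tick 3: [PARSE:P3(v=20,ok=F), VALIDATE:P2(v=4,ok=T), TRANSFORM:P1(v=0,ok=F), EMIT:-] out:-; in:P3
Tick 4: [PARSE:P4(v=4,ok=F), VALIDATE:P3(v=20,ok=F), TRANSFORM:P2(v=8,ok=T), EMIT:P1(v=0,ok=F)] out:-; in:P4
Tick 5: [PARSE:-, VALIDATE:P4(v=4,ok=T), TRANSFORM:P3(v=0,ok=F), EMIT:P2(v=8,ok=T)] out:P1(v=0); in:-
Tick 6: [PARSE:-, VALIDATE:-, TRANSFORM:P4(v=8,ok=T), EMIT:P3(v=0,ok=F)] out:P2(v=8); in:-
Tick 7: [PARSE:-, VALIDATE:-, TRANSFORM:-, EMIT:P4(v=8,ok=T)] out:P3(v=0); in:-
Tick 8: [PARSE:-, VALIDATE:-, TRANSFORM:-, EMIT:-] out:P4(v=8); in:-
P3: arrives tick 3, valid=False (id=3, id%2=1), emit tick 7, final value 0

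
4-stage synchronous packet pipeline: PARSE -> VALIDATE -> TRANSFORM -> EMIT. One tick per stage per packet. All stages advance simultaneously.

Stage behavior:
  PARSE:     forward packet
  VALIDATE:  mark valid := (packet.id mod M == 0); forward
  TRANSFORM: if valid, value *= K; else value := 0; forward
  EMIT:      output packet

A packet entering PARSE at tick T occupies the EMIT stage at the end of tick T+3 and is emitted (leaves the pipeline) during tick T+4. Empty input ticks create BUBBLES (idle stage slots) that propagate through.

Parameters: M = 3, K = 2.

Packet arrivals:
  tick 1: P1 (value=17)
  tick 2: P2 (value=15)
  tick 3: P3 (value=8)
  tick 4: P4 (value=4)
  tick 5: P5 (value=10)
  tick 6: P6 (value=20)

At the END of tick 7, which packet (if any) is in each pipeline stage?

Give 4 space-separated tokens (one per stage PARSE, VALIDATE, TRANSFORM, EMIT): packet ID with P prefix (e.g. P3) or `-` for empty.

Answer: - P6 P5 P4

Derivation:
Tick 1: [PARSE:P1(v=17,ok=F), VALIDATE:-, TRANSFORM:-, EMIT:-] out:-; in:P1
Tick 2: [PARSE:P2(v=15,ok=F), VALIDATE:P1(v=17,ok=F), TRANSFORM:-, EMIT:-] out:-; in:P2
Tick 3: [PARSE:P3(v=8,ok=F), VALIDATE:P2(v=15,ok=F), TRANSFORM:P1(v=0,ok=F), EMIT:-] out:-; in:P3
Tick 4: [PARSE:P4(v=4,ok=F), VALIDATE:P3(v=8,ok=T), TRANSFORM:P2(v=0,ok=F), EMIT:P1(v=0,ok=F)] out:-; in:P4
Tick 5: [PARSE:P5(v=10,ok=F), VALIDATE:P4(v=4,ok=F), TRANSFORM:P3(v=16,ok=T), EMIT:P2(v=0,ok=F)] out:P1(v=0); in:P5
Tick 6: [PARSE:P6(v=20,ok=F), VALIDATE:P5(v=10,ok=F), TRANSFORM:P4(v=0,ok=F), EMIT:P3(v=16,ok=T)] out:P2(v=0); in:P6
Tick 7: [PARSE:-, VALIDATE:P6(v=20,ok=T), TRANSFORM:P5(v=0,ok=F), EMIT:P4(v=0,ok=F)] out:P3(v=16); in:-
At end of tick 7: ['-', 'P6', 'P5', 'P4']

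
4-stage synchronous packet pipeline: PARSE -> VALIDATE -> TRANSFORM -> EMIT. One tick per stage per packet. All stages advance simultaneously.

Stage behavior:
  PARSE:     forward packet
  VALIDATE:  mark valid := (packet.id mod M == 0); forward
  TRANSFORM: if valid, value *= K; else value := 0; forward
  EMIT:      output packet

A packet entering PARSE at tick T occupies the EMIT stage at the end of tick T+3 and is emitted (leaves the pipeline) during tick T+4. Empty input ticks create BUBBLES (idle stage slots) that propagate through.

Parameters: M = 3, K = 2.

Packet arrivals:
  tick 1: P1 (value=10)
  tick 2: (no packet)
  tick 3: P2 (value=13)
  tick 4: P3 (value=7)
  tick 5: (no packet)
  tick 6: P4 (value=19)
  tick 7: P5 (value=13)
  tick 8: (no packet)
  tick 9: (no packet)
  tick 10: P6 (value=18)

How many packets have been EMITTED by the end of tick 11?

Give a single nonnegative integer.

Tick 1: [PARSE:P1(v=10,ok=F), VALIDATE:-, TRANSFORM:-, EMIT:-] out:-; in:P1
Tick 2: [PARSE:-, VALIDATE:P1(v=10,ok=F), TRANSFORM:-, EMIT:-] out:-; in:-
Tick 3: [PARSE:P2(v=13,ok=F), VALIDATE:-, TRANSFORM:P1(v=0,ok=F), EMIT:-] out:-; in:P2
Tick 4: [PARSE:P3(v=7,ok=F), VALIDATE:P2(v=13,ok=F), TRANSFORM:-, EMIT:P1(v=0,ok=F)] out:-; in:P3
Tick 5: [PARSE:-, VALIDATE:P3(v=7,ok=T), TRANSFORM:P2(v=0,ok=F), EMIT:-] out:P1(v=0); in:-
Tick 6: [PARSE:P4(v=19,ok=F), VALIDATE:-, TRANSFORM:P3(v=14,ok=T), EMIT:P2(v=0,ok=F)] out:-; in:P4
Tick 7: [PARSE:P5(v=13,ok=F), VALIDATE:P4(v=19,ok=F), TRANSFORM:-, EMIT:P3(v=14,ok=T)] out:P2(v=0); in:P5
Tick 8: [PARSE:-, VALIDATE:P5(v=13,ok=F), TRANSFORM:P4(v=0,ok=F), EMIT:-] out:P3(v=14); in:-
Tick 9: [PARSE:-, VALIDATE:-, TRANSFORM:P5(v=0,ok=F), EMIT:P4(v=0,ok=F)] out:-; in:-
Tick 10: [PARSE:P6(v=18,ok=F), VALIDATE:-, TRANSFORM:-, EMIT:P5(v=0,ok=F)] out:P4(v=0); in:P6
Tick 11: [PARSE:-, VALIDATE:P6(v=18,ok=T), TRANSFORM:-, EMIT:-] out:P5(v=0); in:-
Emitted by tick 11: ['P1', 'P2', 'P3', 'P4', 'P5']

Answer: 5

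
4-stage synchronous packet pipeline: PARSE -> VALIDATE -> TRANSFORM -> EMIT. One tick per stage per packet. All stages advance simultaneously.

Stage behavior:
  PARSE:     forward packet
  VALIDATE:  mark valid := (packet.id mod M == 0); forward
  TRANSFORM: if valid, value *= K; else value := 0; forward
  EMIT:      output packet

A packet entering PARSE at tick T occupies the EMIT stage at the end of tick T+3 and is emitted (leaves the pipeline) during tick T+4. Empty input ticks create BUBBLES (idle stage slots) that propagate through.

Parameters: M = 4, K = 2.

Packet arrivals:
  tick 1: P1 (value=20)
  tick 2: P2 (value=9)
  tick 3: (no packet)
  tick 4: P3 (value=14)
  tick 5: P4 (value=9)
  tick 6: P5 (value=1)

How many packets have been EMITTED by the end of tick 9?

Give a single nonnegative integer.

Answer: 4

Derivation:
Tick 1: [PARSE:P1(v=20,ok=F), VALIDATE:-, TRANSFORM:-, EMIT:-] out:-; in:P1
Tick 2: [PARSE:P2(v=9,ok=F), VALIDATE:P1(v=20,ok=F), TRANSFORM:-, EMIT:-] out:-; in:P2
Tick 3: [PARSE:-, VALIDATE:P2(v=9,ok=F), TRANSFORM:P1(v=0,ok=F), EMIT:-] out:-; in:-
Tick 4: [PARSE:P3(v=14,ok=F), VALIDATE:-, TRANSFORM:P2(v=0,ok=F), EMIT:P1(v=0,ok=F)] out:-; in:P3
Tick 5: [PARSE:P4(v=9,ok=F), VALIDATE:P3(v=14,ok=F), TRANSFORM:-, EMIT:P2(v=0,ok=F)] out:P1(v=0); in:P4
Tick 6: [PARSE:P5(v=1,ok=F), VALIDATE:P4(v=9,ok=T), TRANSFORM:P3(v=0,ok=F), EMIT:-] out:P2(v=0); in:P5
Tick 7: [PARSE:-, VALIDATE:P5(v=1,ok=F), TRANSFORM:P4(v=18,ok=T), EMIT:P3(v=0,ok=F)] out:-; in:-
Tick 8: [PARSE:-, VALIDATE:-, TRANSFORM:P5(v=0,ok=F), EMIT:P4(v=18,ok=T)] out:P3(v=0); in:-
Tick 9: [PARSE:-, VALIDATE:-, TRANSFORM:-, EMIT:P5(v=0,ok=F)] out:P4(v=18); in:-
Emitted by tick 9: ['P1', 'P2', 'P3', 'P4']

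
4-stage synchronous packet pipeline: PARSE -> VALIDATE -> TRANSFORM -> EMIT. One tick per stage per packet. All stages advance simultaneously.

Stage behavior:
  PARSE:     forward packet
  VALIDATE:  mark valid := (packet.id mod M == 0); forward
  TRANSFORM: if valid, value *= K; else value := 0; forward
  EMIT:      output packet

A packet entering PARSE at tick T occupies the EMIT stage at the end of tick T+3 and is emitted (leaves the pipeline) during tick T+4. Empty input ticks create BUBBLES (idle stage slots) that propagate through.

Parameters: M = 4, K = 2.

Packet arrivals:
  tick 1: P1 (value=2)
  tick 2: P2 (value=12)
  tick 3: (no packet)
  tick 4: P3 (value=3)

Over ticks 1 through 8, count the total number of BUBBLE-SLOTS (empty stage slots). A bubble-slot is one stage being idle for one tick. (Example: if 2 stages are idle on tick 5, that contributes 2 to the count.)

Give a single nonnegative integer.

Tick 1: [PARSE:P1(v=2,ok=F), VALIDATE:-, TRANSFORM:-, EMIT:-] out:-; bubbles=3
Tick 2: [PARSE:P2(v=12,ok=F), VALIDATE:P1(v=2,ok=F), TRANSFORM:-, EMIT:-] out:-; bubbles=2
Tick 3: [PARSE:-, VALIDATE:P2(v=12,ok=F), TRANSFORM:P1(v=0,ok=F), EMIT:-] out:-; bubbles=2
Tick 4: [PARSE:P3(v=3,ok=F), VALIDATE:-, TRANSFORM:P2(v=0,ok=F), EMIT:P1(v=0,ok=F)] out:-; bubbles=1
Tick 5: [PARSE:-, VALIDATE:P3(v=3,ok=F), TRANSFORM:-, EMIT:P2(v=0,ok=F)] out:P1(v=0); bubbles=2
Tick 6: [PARSE:-, VALIDATE:-, TRANSFORM:P3(v=0,ok=F), EMIT:-] out:P2(v=0); bubbles=3
Tick 7: [PARSE:-, VALIDATE:-, TRANSFORM:-, EMIT:P3(v=0,ok=F)] out:-; bubbles=3
Tick 8: [PARSE:-, VALIDATE:-, TRANSFORM:-, EMIT:-] out:P3(v=0); bubbles=4
Total bubble-slots: 20

Answer: 20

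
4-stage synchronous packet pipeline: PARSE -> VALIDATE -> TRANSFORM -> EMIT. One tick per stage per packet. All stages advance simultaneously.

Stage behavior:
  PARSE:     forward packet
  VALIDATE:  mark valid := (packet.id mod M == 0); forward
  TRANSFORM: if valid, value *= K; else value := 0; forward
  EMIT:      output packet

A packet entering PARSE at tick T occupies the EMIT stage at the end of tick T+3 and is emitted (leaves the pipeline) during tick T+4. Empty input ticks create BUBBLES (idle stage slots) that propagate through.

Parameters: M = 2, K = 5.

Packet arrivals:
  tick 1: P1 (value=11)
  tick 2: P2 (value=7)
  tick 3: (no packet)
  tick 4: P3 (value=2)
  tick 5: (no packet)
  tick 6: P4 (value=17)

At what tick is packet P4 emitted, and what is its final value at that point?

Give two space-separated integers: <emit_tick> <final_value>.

Tick 1: [PARSE:P1(v=11,ok=F), VALIDATE:-, TRANSFORM:-, EMIT:-] out:-; in:P1
Tick 2: [PARSE:P2(v=7,ok=F), VALIDATE:P1(v=11,ok=F), TRANSFORM:-, EMIT:-] out:-; in:P2
Tick 3: [PARSE:-, VALIDATE:P2(v=7,ok=T), TRANSFORM:P1(v=0,ok=F), EMIT:-] out:-; in:-
Tick 4: [PARSE:P3(v=2,ok=F), VALIDATE:-, TRANSFORM:P2(v=35,ok=T), EMIT:P1(v=0,ok=F)] out:-; in:P3
Tick 5: [PARSE:-, VALIDATE:P3(v=2,ok=F), TRANSFORM:-, EMIT:P2(v=35,ok=T)] out:P1(v=0); in:-
Tick 6: [PARSE:P4(v=17,ok=F), VALIDATE:-, TRANSFORM:P3(v=0,ok=F), EMIT:-] out:P2(v=35); in:P4
Tick 7: [PARSE:-, VALIDATE:P4(v=17,ok=T), TRANSFORM:-, EMIT:P3(v=0,ok=F)] out:-; in:-
Tick 8: [PARSE:-, VALIDATE:-, TRANSFORM:P4(v=85,ok=T), EMIT:-] out:P3(v=0); in:-
Tick 9: [PARSE:-, VALIDATE:-, TRANSFORM:-, EMIT:P4(v=85,ok=T)] out:-; in:-
Tick 10: [PARSE:-, VALIDATE:-, TRANSFORM:-, EMIT:-] out:P4(v=85); in:-
P4: arrives tick 6, valid=True (id=4, id%2=0), emit tick 10, final value 85

Answer: 10 85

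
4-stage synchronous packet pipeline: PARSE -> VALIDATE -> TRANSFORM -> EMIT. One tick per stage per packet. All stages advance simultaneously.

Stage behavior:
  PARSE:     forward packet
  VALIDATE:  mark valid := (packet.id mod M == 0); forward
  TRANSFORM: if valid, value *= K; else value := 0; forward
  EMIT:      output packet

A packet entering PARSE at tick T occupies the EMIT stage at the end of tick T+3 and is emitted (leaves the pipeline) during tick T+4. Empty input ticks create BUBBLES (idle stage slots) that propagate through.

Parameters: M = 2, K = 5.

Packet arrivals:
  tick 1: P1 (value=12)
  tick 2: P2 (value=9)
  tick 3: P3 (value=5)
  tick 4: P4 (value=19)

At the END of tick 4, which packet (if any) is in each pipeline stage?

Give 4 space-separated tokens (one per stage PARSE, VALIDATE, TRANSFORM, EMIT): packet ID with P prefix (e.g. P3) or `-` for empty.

Answer: P4 P3 P2 P1

Derivation:
Tick 1: [PARSE:P1(v=12,ok=F), VALIDATE:-, TRANSFORM:-, EMIT:-] out:-; in:P1
Tick 2: [PARSE:P2(v=9,ok=F), VALIDATE:P1(v=12,ok=F), TRANSFORM:-, EMIT:-] out:-; in:P2
Tick 3: [PARSE:P3(v=5,ok=F), VALIDATE:P2(v=9,ok=T), TRANSFORM:P1(v=0,ok=F), EMIT:-] out:-; in:P3
Tick 4: [PARSE:P4(v=19,ok=F), VALIDATE:P3(v=5,ok=F), TRANSFORM:P2(v=45,ok=T), EMIT:P1(v=0,ok=F)] out:-; in:P4
At end of tick 4: ['P4', 'P3', 'P2', 'P1']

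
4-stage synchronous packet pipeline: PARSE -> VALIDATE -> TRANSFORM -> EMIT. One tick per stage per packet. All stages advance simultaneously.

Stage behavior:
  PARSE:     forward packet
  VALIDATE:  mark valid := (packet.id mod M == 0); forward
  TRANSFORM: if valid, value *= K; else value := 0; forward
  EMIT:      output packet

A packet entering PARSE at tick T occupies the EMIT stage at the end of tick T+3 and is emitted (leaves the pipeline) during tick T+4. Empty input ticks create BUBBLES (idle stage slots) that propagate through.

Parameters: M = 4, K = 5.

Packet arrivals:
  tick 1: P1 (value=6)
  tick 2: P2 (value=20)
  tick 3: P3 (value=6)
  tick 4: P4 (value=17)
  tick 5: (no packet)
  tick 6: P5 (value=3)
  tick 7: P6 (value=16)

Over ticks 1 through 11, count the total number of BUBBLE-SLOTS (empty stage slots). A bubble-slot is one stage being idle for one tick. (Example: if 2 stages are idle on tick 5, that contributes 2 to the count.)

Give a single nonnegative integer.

Tick 1: [PARSE:P1(v=6,ok=F), VALIDATE:-, TRANSFORM:-, EMIT:-] out:-; bubbles=3
Tick 2: [PARSE:P2(v=20,ok=F), VALIDATE:P1(v=6,ok=F), TRANSFORM:-, EMIT:-] out:-; bubbles=2
Tick 3: [PARSE:P3(v=6,ok=F), VALIDATE:P2(v=20,ok=F), TRANSFORM:P1(v=0,ok=F), EMIT:-] out:-; bubbles=1
Tick 4: [PARSE:P4(v=17,ok=F), VALIDATE:P3(v=6,ok=F), TRANSFORM:P2(v=0,ok=F), EMIT:P1(v=0,ok=F)] out:-; bubbles=0
Tick 5: [PARSE:-, VALIDATE:P4(v=17,ok=T), TRANSFORM:P3(v=0,ok=F), EMIT:P2(v=0,ok=F)] out:P1(v=0); bubbles=1
Tick 6: [PARSE:P5(v=3,ok=F), VALIDATE:-, TRANSFORM:P4(v=85,ok=T), EMIT:P3(v=0,ok=F)] out:P2(v=0); bubbles=1
Tick 7: [PARSE:P6(v=16,ok=F), VALIDATE:P5(v=3,ok=F), TRANSFORM:-, EMIT:P4(v=85,ok=T)] out:P3(v=0); bubbles=1
Tick 8: [PARSE:-, VALIDATE:P6(v=16,ok=F), TRANSFORM:P5(v=0,ok=F), EMIT:-] out:P4(v=85); bubbles=2
Tick 9: [PARSE:-, VALIDATE:-, TRANSFORM:P6(v=0,ok=F), EMIT:P5(v=0,ok=F)] out:-; bubbles=2
Tick 10: [PARSE:-, VALIDATE:-, TRANSFORM:-, EMIT:P6(v=0,ok=F)] out:P5(v=0); bubbles=3
Tick 11: [PARSE:-, VALIDATE:-, TRANSFORM:-, EMIT:-] out:P6(v=0); bubbles=4
Total bubble-slots: 20

Answer: 20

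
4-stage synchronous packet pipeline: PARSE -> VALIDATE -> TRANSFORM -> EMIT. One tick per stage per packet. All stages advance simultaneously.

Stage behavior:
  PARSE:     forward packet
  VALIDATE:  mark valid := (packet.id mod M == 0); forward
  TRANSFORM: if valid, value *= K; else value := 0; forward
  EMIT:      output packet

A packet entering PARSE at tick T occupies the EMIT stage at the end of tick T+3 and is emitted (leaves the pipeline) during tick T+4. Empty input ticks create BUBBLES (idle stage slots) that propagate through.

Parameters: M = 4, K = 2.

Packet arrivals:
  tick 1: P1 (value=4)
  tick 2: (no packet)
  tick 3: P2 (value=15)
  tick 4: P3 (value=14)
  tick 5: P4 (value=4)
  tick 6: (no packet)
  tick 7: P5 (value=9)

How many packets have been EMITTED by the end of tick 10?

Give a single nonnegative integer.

Answer: 4

Derivation:
Tick 1: [PARSE:P1(v=4,ok=F), VALIDATE:-, TRANSFORM:-, EMIT:-] out:-; in:P1
Tick 2: [PARSE:-, VALIDATE:P1(v=4,ok=F), TRANSFORM:-, EMIT:-] out:-; in:-
Tick 3: [PARSE:P2(v=15,ok=F), VALIDATE:-, TRANSFORM:P1(v=0,ok=F), EMIT:-] out:-; in:P2
Tick 4: [PARSE:P3(v=14,ok=F), VALIDATE:P2(v=15,ok=F), TRANSFORM:-, EMIT:P1(v=0,ok=F)] out:-; in:P3
Tick 5: [PARSE:P4(v=4,ok=F), VALIDATE:P3(v=14,ok=F), TRANSFORM:P2(v=0,ok=F), EMIT:-] out:P1(v=0); in:P4
Tick 6: [PARSE:-, VALIDATE:P4(v=4,ok=T), TRANSFORM:P3(v=0,ok=F), EMIT:P2(v=0,ok=F)] out:-; in:-
Tick 7: [PARSE:P5(v=9,ok=F), VALIDATE:-, TRANSFORM:P4(v=8,ok=T), EMIT:P3(v=0,ok=F)] out:P2(v=0); in:P5
Tick 8: [PARSE:-, VALIDATE:P5(v=9,ok=F), TRANSFORM:-, EMIT:P4(v=8,ok=T)] out:P3(v=0); in:-
Tick 9: [PARSE:-, VALIDATE:-, TRANSFORM:P5(v=0,ok=F), EMIT:-] out:P4(v=8); in:-
Tick 10: [PARSE:-, VALIDATE:-, TRANSFORM:-, EMIT:P5(v=0,ok=F)] out:-; in:-
Emitted by tick 10: ['P1', 'P2', 'P3', 'P4']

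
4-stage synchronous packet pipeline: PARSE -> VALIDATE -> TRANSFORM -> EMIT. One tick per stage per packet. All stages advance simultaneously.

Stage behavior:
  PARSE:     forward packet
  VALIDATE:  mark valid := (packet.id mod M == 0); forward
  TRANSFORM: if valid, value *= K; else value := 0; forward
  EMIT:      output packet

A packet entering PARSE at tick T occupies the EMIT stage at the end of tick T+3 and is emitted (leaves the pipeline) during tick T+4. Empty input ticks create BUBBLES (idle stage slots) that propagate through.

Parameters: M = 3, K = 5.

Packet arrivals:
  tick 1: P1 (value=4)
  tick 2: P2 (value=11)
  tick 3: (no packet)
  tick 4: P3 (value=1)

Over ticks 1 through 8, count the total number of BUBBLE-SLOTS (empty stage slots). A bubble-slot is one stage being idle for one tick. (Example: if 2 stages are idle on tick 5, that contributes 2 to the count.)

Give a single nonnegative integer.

Tick 1: [PARSE:P1(v=4,ok=F), VALIDATE:-, TRANSFORM:-, EMIT:-] out:-; bubbles=3
Tick 2: [PARSE:P2(v=11,ok=F), VALIDATE:P1(v=4,ok=F), TRANSFORM:-, EMIT:-] out:-; bubbles=2
Tick 3: [PARSE:-, VALIDATE:P2(v=11,ok=F), TRANSFORM:P1(v=0,ok=F), EMIT:-] out:-; bubbles=2
Tick 4: [PARSE:P3(v=1,ok=F), VALIDATE:-, TRANSFORM:P2(v=0,ok=F), EMIT:P1(v=0,ok=F)] out:-; bubbles=1
Tick 5: [PARSE:-, VALIDATE:P3(v=1,ok=T), TRANSFORM:-, EMIT:P2(v=0,ok=F)] out:P1(v=0); bubbles=2
Tick 6: [PARSE:-, VALIDATE:-, TRANSFORM:P3(v=5,ok=T), EMIT:-] out:P2(v=0); bubbles=3
Tick 7: [PARSE:-, VALIDATE:-, TRANSFORM:-, EMIT:P3(v=5,ok=T)] out:-; bubbles=3
Tick 8: [PARSE:-, VALIDATE:-, TRANSFORM:-, EMIT:-] out:P3(v=5); bubbles=4
Total bubble-slots: 20

Answer: 20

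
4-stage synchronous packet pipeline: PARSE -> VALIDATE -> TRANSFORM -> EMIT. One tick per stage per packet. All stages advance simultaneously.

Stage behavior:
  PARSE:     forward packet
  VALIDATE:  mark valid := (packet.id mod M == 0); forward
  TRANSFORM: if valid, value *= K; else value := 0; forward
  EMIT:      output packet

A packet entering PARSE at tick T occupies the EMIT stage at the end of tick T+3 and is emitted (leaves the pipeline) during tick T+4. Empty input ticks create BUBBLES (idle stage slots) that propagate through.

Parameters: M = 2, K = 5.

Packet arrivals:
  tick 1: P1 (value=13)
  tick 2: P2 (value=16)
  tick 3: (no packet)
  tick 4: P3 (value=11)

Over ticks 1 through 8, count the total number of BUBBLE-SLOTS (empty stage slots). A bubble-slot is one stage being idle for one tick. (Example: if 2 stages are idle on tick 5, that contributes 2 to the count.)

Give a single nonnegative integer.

Answer: 20

Derivation:
Tick 1: [PARSE:P1(v=13,ok=F), VALIDATE:-, TRANSFORM:-, EMIT:-] out:-; bubbles=3
Tick 2: [PARSE:P2(v=16,ok=F), VALIDATE:P1(v=13,ok=F), TRANSFORM:-, EMIT:-] out:-; bubbles=2
Tick 3: [PARSE:-, VALIDATE:P2(v=16,ok=T), TRANSFORM:P1(v=0,ok=F), EMIT:-] out:-; bubbles=2
Tick 4: [PARSE:P3(v=11,ok=F), VALIDATE:-, TRANSFORM:P2(v=80,ok=T), EMIT:P1(v=0,ok=F)] out:-; bubbles=1
Tick 5: [PARSE:-, VALIDATE:P3(v=11,ok=F), TRANSFORM:-, EMIT:P2(v=80,ok=T)] out:P1(v=0); bubbles=2
Tick 6: [PARSE:-, VALIDATE:-, TRANSFORM:P3(v=0,ok=F), EMIT:-] out:P2(v=80); bubbles=3
Tick 7: [PARSE:-, VALIDATE:-, TRANSFORM:-, EMIT:P3(v=0,ok=F)] out:-; bubbles=3
Tick 8: [PARSE:-, VALIDATE:-, TRANSFORM:-, EMIT:-] out:P3(v=0); bubbles=4
Total bubble-slots: 20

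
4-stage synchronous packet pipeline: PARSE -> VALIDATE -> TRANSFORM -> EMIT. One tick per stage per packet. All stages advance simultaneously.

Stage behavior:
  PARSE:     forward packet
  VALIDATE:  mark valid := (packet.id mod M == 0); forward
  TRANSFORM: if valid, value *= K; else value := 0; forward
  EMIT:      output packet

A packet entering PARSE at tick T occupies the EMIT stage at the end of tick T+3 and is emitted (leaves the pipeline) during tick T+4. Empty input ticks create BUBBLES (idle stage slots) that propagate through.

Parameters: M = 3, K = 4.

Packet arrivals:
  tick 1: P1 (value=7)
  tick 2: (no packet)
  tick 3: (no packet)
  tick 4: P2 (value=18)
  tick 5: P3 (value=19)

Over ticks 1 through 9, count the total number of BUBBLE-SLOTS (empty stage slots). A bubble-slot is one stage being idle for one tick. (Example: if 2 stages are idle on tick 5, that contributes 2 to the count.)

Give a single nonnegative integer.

Tick 1: [PARSE:P1(v=7,ok=F), VALIDATE:-, TRANSFORM:-, EMIT:-] out:-; bubbles=3
Tick 2: [PARSE:-, VALIDATE:P1(v=7,ok=F), TRANSFORM:-, EMIT:-] out:-; bubbles=3
Tick 3: [PARSE:-, VALIDATE:-, TRANSFORM:P1(v=0,ok=F), EMIT:-] out:-; bubbles=3
Tick 4: [PARSE:P2(v=18,ok=F), VALIDATE:-, TRANSFORM:-, EMIT:P1(v=0,ok=F)] out:-; bubbles=2
Tick 5: [PARSE:P3(v=19,ok=F), VALIDATE:P2(v=18,ok=F), TRANSFORM:-, EMIT:-] out:P1(v=0); bubbles=2
Tick 6: [PARSE:-, VALIDATE:P3(v=19,ok=T), TRANSFORM:P2(v=0,ok=F), EMIT:-] out:-; bubbles=2
Tick 7: [PARSE:-, VALIDATE:-, TRANSFORM:P3(v=76,ok=T), EMIT:P2(v=0,ok=F)] out:-; bubbles=2
Tick 8: [PARSE:-, VALIDATE:-, TRANSFORM:-, EMIT:P3(v=76,ok=T)] out:P2(v=0); bubbles=3
Tick 9: [PARSE:-, VALIDATE:-, TRANSFORM:-, EMIT:-] out:P3(v=76); bubbles=4
Total bubble-slots: 24

Answer: 24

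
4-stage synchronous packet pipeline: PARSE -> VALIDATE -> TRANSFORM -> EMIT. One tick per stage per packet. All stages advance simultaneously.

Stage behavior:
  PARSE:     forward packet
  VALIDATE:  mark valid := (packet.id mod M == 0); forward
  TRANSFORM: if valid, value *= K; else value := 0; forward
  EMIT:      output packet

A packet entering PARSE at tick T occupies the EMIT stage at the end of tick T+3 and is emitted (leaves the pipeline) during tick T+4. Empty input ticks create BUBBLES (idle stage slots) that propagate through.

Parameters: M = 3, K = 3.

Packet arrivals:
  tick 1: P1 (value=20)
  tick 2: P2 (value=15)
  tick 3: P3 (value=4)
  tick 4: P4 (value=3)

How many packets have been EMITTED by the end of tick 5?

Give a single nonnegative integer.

Answer: 1

Derivation:
Tick 1: [PARSE:P1(v=20,ok=F), VALIDATE:-, TRANSFORM:-, EMIT:-] out:-; in:P1
Tick 2: [PARSE:P2(v=15,ok=F), VALIDATE:P1(v=20,ok=F), TRANSFORM:-, EMIT:-] out:-; in:P2
Tick 3: [PARSE:P3(v=4,ok=F), VALIDATE:P2(v=15,ok=F), TRANSFORM:P1(v=0,ok=F), EMIT:-] out:-; in:P3
Tick 4: [PARSE:P4(v=3,ok=F), VALIDATE:P3(v=4,ok=T), TRANSFORM:P2(v=0,ok=F), EMIT:P1(v=0,ok=F)] out:-; in:P4
Tick 5: [PARSE:-, VALIDATE:P4(v=3,ok=F), TRANSFORM:P3(v=12,ok=T), EMIT:P2(v=0,ok=F)] out:P1(v=0); in:-
Emitted by tick 5: ['P1']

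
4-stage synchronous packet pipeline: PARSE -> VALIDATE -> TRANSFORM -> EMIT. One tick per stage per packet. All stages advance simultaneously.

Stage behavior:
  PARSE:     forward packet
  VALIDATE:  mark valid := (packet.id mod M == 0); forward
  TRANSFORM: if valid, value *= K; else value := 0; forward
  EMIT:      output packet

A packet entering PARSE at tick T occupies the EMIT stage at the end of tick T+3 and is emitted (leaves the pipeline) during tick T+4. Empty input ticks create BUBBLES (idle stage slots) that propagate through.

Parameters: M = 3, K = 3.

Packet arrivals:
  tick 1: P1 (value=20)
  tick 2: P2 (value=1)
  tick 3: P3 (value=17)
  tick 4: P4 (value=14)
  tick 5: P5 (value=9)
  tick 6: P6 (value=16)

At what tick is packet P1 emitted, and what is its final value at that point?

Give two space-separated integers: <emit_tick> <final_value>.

Answer: 5 0

Derivation:
Tick 1: [PARSE:P1(v=20,ok=F), VALIDATE:-, TRANSFORM:-, EMIT:-] out:-; in:P1
Tick 2: [PARSE:P2(v=1,ok=F), VALIDATE:P1(v=20,ok=F), TRANSFORM:-, EMIT:-] out:-; in:P2
Tick 3: [PARSE:P3(v=17,ok=F), VALIDATE:P2(v=1,ok=F), TRANSFORM:P1(v=0,ok=F), EMIT:-] out:-; in:P3
Tick 4: [PARSE:P4(v=14,ok=F), VALIDATE:P3(v=17,ok=T), TRANSFORM:P2(v=0,ok=F), EMIT:P1(v=0,ok=F)] out:-; in:P4
Tick 5: [PARSE:P5(v=9,ok=F), VALIDATE:P4(v=14,ok=F), TRANSFORM:P3(v=51,ok=T), EMIT:P2(v=0,ok=F)] out:P1(v=0); in:P5
Tick 6: [PARSE:P6(v=16,ok=F), VALIDATE:P5(v=9,ok=F), TRANSFORM:P4(v=0,ok=F), EMIT:P3(v=51,ok=T)] out:P2(v=0); in:P6
Tick 7: [PARSE:-, VALIDATE:P6(v=16,ok=T), TRANSFORM:P5(v=0,ok=F), EMIT:P4(v=0,ok=F)] out:P3(v=51); in:-
Tick 8: [PARSE:-, VALIDATE:-, TRANSFORM:P6(v=48,ok=T), EMIT:P5(v=0,ok=F)] out:P4(v=0); in:-
Tick 9: [PARSE:-, VALIDATE:-, TRANSFORM:-, EMIT:P6(v=48,ok=T)] out:P5(v=0); in:-
Tick 10: [PARSE:-, VALIDATE:-, TRANSFORM:-, EMIT:-] out:P6(v=48); in:-
P1: arrives tick 1, valid=False (id=1, id%3=1), emit tick 5, final value 0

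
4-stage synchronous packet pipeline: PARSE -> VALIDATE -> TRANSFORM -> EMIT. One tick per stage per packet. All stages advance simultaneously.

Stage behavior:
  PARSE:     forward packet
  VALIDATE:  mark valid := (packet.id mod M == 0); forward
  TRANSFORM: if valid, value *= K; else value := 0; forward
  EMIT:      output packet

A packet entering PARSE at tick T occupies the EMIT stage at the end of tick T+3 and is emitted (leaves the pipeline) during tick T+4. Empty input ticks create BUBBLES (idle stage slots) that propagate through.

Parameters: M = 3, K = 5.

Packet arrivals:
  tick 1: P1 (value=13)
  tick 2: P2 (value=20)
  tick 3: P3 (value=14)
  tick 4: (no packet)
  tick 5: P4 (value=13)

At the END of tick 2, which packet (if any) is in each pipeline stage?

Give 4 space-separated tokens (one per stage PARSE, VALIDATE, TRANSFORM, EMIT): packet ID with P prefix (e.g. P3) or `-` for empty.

Tick 1: [PARSE:P1(v=13,ok=F), VALIDATE:-, TRANSFORM:-, EMIT:-] out:-; in:P1
Tick 2: [PARSE:P2(v=20,ok=F), VALIDATE:P1(v=13,ok=F), TRANSFORM:-, EMIT:-] out:-; in:P2
At end of tick 2: ['P2', 'P1', '-', '-']

Answer: P2 P1 - -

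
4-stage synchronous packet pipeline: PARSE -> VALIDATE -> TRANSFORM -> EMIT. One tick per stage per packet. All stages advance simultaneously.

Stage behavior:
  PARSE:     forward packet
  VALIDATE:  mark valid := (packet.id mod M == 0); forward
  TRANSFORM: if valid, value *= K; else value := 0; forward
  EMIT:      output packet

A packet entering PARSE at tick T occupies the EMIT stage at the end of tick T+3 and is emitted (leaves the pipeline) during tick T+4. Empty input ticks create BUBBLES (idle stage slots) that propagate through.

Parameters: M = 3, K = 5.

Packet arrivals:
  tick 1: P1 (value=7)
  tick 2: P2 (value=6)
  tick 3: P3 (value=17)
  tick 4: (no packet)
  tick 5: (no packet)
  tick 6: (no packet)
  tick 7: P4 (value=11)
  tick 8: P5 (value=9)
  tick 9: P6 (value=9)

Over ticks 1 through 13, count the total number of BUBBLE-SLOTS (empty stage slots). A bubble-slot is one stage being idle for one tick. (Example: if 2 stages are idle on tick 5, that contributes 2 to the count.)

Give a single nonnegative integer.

Answer: 28

Derivation:
Tick 1: [PARSE:P1(v=7,ok=F), VALIDATE:-, TRANSFORM:-, EMIT:-] out:-; bubbles=3
Tick 2: [PARSE:P2(v=6,ok=F), VALIDATE:P1(v=7,ok=F), TRANSFORM:-, EMIT:-] out:-; bubbles=2
Tick 3: [PARSE:P3(v=17,ok=F), VALIDATE:P2(v=6,ok=F), TRANSFORM:P1(v=0,ok=F), EMIT:-] out:-; bubbles=1
Tick 4: [PARSE:-, VALIDATE:P3(v=17,ok=T), TRANSFORM:P2(v=0,ok=F), EMIT:P1(v=0,ok=F)] out:-; bubbles=1
Tick 5: [PARSE:-, VALIDATE:-, TRANSFORM:P3(v=85,ok=T), EMIT:P2(v=0,ok=F)] out:P1(v=0); bubbles=2
Tick 6: [PARSE:-, VALIDATE:-, TRANSFORM:-, EMIT:P3(v=85,ok=T)] out:P2(v=0); bubbles=3
Tick 7: [PARSE:P4(v=11,ok=F), VALIDATE:-, TRANSFORM:-, EMIT:-] out:P3(v=85); bubbles=3
Tick 8: [PARSE:P5(v=9,ok=F), VALIDATE:P4(v=11,ok=F), TRANSFORM:-, EMIT:-] out:-; bubbles=2
Tick 9: [PARSE:P6(v=9,ok=F), VALIDATE:P5(v=9,ok=F), TRANSFORM:P4(v=0,ok=F), EMIT:-] out:-; bubbles=1
Tick 10: [PARSE:-, VALIDATE:P6(v=9,ok=T), TRANSFORM:P5(v=0,ok=F), EMIT:P4(v=0,ok=F)] out:-; bubbles=1
Tick 11: [PARSE:-, VALIDATE:-, TRANSFORM:P6(v=45,ok=T), EMIT:P5(v=0,ok=F)] out:P4(v=0); bubbles=2
Tick 12: [PARSE:-, VALIDATE:-, TRANSFORM:-, EMIT:P6(v=45,ok=T)] out:P5(v=0); bubbles=3
Tick 13: [PARSE:-, VALIDATE:-, TRANSFORM:-, EMIT:-] out:P6(v=45); bubbles=4
Total bubble-slots: 28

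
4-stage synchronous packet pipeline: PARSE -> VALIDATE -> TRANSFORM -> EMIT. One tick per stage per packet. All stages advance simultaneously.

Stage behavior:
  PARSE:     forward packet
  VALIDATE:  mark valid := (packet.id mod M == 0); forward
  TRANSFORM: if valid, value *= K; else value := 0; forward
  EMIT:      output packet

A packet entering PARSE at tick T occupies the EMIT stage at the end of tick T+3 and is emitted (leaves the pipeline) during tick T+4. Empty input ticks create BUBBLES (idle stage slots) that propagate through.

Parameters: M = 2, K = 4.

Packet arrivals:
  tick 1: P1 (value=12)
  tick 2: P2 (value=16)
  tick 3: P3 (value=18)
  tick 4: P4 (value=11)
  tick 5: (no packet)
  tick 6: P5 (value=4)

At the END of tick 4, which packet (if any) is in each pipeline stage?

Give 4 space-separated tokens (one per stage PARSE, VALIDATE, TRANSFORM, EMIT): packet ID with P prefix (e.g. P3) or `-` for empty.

Tick 1: [PARSE:P1(v=12,ok=F), VALIDATE:-, TRANSFORM:-, EMIT:-] out:-; in:P1
Tick 2: [PARSE:P2(v=16,ok=F), VALIDATE:P1(v=12,ok=F), TRANSFORM:-, EMIT:-] out:-; in:P2
Tick 3: [PARSE:P3(v=18,ok=F), VALIDATE:P2(v=16,ok=T), TRANSFORM:P1(v=0,ok=F), EMIT:-] out:-; in:P3
Tick 4: [PARSE:P4(v=11,ok=F), VALIDATE:P3(v=18,ok=F), TRANSFORM:P2(v=64,ok=T), EMIT:P1(v=0,ok=F)] out:-; in:P4
At end of tick 4: ['P4', 'P3', 'P2', 'P1']

Answer: P4 P3 P2 P1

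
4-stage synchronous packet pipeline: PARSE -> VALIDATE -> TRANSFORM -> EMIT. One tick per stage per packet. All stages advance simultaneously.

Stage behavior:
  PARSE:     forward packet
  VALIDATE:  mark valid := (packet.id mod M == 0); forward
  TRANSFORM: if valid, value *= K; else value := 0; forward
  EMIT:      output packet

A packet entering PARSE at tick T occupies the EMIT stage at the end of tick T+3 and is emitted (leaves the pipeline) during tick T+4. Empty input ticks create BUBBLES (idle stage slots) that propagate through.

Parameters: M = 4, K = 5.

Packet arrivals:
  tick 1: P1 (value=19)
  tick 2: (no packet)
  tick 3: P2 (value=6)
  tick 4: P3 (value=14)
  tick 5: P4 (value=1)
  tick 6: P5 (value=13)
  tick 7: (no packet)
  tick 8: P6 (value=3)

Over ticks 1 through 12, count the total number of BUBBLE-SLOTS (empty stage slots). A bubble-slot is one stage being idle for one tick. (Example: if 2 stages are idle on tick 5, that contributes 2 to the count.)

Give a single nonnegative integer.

Answer: 24

Derivation:
Tick 1: [PARSE:P1(v=19,ok=F), VALIDATE:-, TRANSFORM:-, EMIT:-] out:-; bubbles=3
Tick 2: [PARSE:-, VALIDATE:P1(v=19,ok=F), TRANSFORM:-, EMIT:-] out:-; bubbles=3
Tick 3: [PARSE:P2(v=6,ok=F), VALIDATE:-, TRANSFORM:P1(v=0,ok=F), EMIT:-] out:-; bubbles=2
Tick 4: [PARSE:P3(v=14,ok=F), VALIDATE:P2(v=6,ok=F), TRANSFORM:-, EMIT:P1(v=0,ok=F)] out:-; bubbles=1
Tick 5: [PARSE:P4(v=1,ok=F), VALIDATE:P3(v=14,ok=F), TRANSFORM:P2(v=0,ok=F), EMIT:-] out:P1(v=0); bubbles=1
Tick 6: [PARSE:P5(v=13,ok=F), VALIDATE:P4(v=1,ok=T), TRANSFORM:P3(v=0,ok=F), EMIT:P2(v=0,ok=F)] out:-; bubbles=0
Tick 7: [PARSE:-, VALIDATE:P5(v=13,ok=F), TRANSFORM:P4(v=5,ok=T), EMIT:P3(v=0,ok=F)] out:P2(v=0); bubbles=1
Tick 8: [PARSE:P6(v=3,ok=F), VALIDATE:-, TRANSFORM:P5(v=0,ok=F), EMIT:P4(v=5,ok=T)] out:P3(v=0); bubbles=1
Tick 9: [PARSE:-, VALIDATE:P6(v=3,ok=F), TRANSFORM:-, EMIT:P5(v=0,ok=F)] out:P4(v=5); bubbles=2
Tick 10: [PARSE:-, VALIDATE:-, TRANSFORM:P6(v=0,ok=F), EMIT:-] out:P5(v=0); bubbles=3
Tick 11: [PARSE:-, VALIDATE:-, TRANSFORM:-, EMIT:P6(v=0,ok=F)] out:-; bubbles=3
Tick 12: [PARSE:-, VALIDATE:-, TRANSFORM:-, EMIT:-] out:P6(v=0); bubbles=4
Total bubble-slots: 24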